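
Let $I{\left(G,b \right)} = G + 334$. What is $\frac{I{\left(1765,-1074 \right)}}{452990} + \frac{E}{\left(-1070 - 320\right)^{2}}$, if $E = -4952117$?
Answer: $- \frac{223920400193}{87522197900} \approx -2.5584$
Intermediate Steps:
$I{\left(G,b \right)} = 334 + G$
$\frac{I{\left(1765,-1074 \right)}}{452990} + \frac{E}{\left(-1070 - 320\right)^{2}} = \frac{334 + 1765}{452990} - \frac{4952117}{\left(-1070 - 320\right)^{2}} = 2099 \cdot \frac{1}{452990} - \frac{4952117}{\left(-1390\right)^{2}} = \frac{2099}{452990} - \frac{4952117}{1932100} = - \frac{223920400193}{87522197900}$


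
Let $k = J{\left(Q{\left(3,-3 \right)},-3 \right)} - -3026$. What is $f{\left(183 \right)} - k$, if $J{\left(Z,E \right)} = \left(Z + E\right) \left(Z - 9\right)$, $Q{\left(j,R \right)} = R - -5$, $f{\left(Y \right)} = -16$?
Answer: $-3049$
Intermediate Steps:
$Q{\left(j,R \right)} = 5 + R$ ($Q{\left(j,R \right)} = R + 5 = 5 + R$)
$J{\left(Z,E \right)} = \left(-9 + Z\right) \left(E + Z\right)$ ($J{\left(Z,E \right)} = \left(E + Z\right) \left(-9 + Z\right) = \left(-9 + Z\right) \left(E + Z\right)$)
$k = 3033$ ($k = \left(\left(5 - 3\right)^{2} - -27 - 9 \left(5 - 3\right) - 3 \left(5 - 3\right)\right) - -3026 = \left(2^{2} + 27 - 18 - 6\right) + 3026 = \left(4 + 27 - 18 - 6\right) + 3026 = 7 + 3026 = 3033$)
$f{\left(183 \right)} - k = -16 - 3033 = -3049$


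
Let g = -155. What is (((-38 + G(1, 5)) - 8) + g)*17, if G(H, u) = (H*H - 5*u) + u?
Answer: -3740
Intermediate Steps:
G(H, u) = H**2 - 4*u (G(H, u) = (H**2 - 5*u) + u = H**2 - 4*u)
(((-38 + G(1, 5)) - 8) + g)*17 = (((-38 + (1**2 - 4*5)) - 8) - 155)*17 = (((-38 + (1 - 20)) - 8) - 155)*17 = (((-38 - 19) - 8) - 155)*17 = ((-57 - 8) - 155)*17 = (-65 - 155)*17 = -220*17 = -3740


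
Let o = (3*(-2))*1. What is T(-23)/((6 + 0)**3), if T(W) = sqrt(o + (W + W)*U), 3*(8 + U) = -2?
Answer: sqrt(3534)/648 ≈ 0.091740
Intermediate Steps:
U = -26/3 (U = -8 + (1/3)*(-2) = -8 - 2/3 = -26/3 ≈ -8.6667)
o = -6 (o = -6*1 = -6)
T(W) = sqrt(-6 - 52*W/3) (T(W) = sqrt(-6 + (W + W)*(-26/3)) = sqrt(-6 + (2*W)*(-26/3)) = sqrt(-6 - 52*W/3))
T(-23)/((6 + 0)**3) = (sqrt(-54 - 156*(-23))/3)/((6 + 0)**3) = (sqrt(-54 + 3588)/3)/(6**3) = (sqrt(3534)/3)/216 = (sqrt(3534)/3)*(1/216) = sqrt(3534)/648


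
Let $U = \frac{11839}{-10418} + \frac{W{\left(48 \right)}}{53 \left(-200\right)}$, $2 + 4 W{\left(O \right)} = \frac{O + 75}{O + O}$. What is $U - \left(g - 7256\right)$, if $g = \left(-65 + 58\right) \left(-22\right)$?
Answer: $\frac{50185859204607}{7067571200} \approx 7100.9$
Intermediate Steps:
$W{\left(O \right)} = - \frac{1}{2} + \frac{75 + O}{8 O}$ ($W{\left(O \right)} = - \frac{1}{2} + \frac{\left(O + 75\right) \frac{1}{O + O}}{4} = - \frac{1}{2} + \frac{\left(75 + O\right) \frac{1}{2 O}}{4} = - \frac{1}{2} + \frac{\frac{1}{2} \frac{1}{O} \left(75 + O\right)}{4} = - \frac{1}{2} + \frac{75 + O}{8 O}$)
$g = 154$ ($g = \left(-7\right) \left(-22\right) = 154$)
$U = - \frac{8031457793}{7067571200}$ ($U = \frac{11839}{-10418} + \frac{\frac{3}{8} \cdot \frac{1}{48} \left(25 - 48\right)}{53 \left(-200\right)} = 11839 \left(- \frac{1}{10418}\right) + \frac{\frac{3}{8} \cdot \frac{1}{48} \left(25 - 48\right)}{-10600} = - \frac{11839}{10418} + \frac{3}{8} \cdot \frac{1}{48} \left(-23\right) \left(- \frac{1}{10600}\right) = - \frac{11839}{10418} - - \frac{23}{1356800} = - \frac{11839}{10418} + \frac{23}{1356800} = - \frac{8031457793}{7067571200} \approx -1.1364$)
$U - \left(g - 7256\right) = - \frac{8031457793}{7067571200} - \left(154 - 7256\right) = - \frac{8031457793}{7067571200} - -7102 = - \frac{8031457793}{7067571200} + 7102 = \frac{50185859204607}{7067571200}$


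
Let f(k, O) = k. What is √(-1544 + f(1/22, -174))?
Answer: I*√747274/22 ≈ 39.293*I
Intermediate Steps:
√(-1544 + f(1/22, -174)) = √(-1544 + 1/22) = √(-33967/22) = I*√747274/22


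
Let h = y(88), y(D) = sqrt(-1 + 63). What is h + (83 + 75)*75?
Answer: 11850 + sqrt(62) ≈ 11858.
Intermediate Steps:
y(D) = sqrt(62)
h = sqrt(62) ≈ 7.8740
h + (83 + 75)*75 = sqrt(62) + (83 + 75)*75 = sqrt(62) + 158*75 = sqrt(62) + 11850 = 11850 + sqrt(62)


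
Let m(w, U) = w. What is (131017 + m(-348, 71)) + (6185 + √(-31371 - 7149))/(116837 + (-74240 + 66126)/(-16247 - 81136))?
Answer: 297349077405424/2275589137 + 584298*I*√1070/11377945685 ≈ 1.3067e+5 + 0.0016798*I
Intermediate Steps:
(131017 + m(-348, 71)) + (6185 + √(-31371 - 7149))/(116837 + (-74240 + 66126)/(-16247 - 81136)) = (131017 - 348) + (6185 + √(-31371 - 7149))/(116837 + (-74240 + 66126)/(-16247 - 81136)) = 130669 + (6185 + √(-38520))/(116837 - 8114/(-97383)) = 130669 + (6185 + 6*I*√1070)/(116837 - 8114*(-1/97383)) = 130669 + (6185 + 6*I*√1070)/(116837 + 8114/97383) = 130669 + (6185 + 6*I*√1070)/(11377945685/97383) = 130669 + (6185 + 6*I*√1070)*(97383/11377945685) = 130669 + (120462771/2275589137 + 584298*I*√1070/11377945685) = 297349077405424/2275589137 + 584298*I*√1070/11377945685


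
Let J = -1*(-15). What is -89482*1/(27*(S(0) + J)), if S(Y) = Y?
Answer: -89482/405 ≈ -220.94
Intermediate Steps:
J = 15
-89482*1/(27*(S(0) + J)) = -89482*1/(27*(0 + 15)) = -89482/(27*15) = -89482/405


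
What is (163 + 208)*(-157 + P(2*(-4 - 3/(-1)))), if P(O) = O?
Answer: -58989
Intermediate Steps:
(163 + 208)*(-157 + P(2*(-4 - 3/(-1)))) = (163 + 208)*(-157 + 2*(-4 - 3/(-1))) = 371*(-157 + 2*(-4 - 3*(-1))) = 371*(-157 + 2*(-4 + 3)) = 371*(-157 + 2*(-1)) = 371*(-157 - 2) = 371*(-159) = -58989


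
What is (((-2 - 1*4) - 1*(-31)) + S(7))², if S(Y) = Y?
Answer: 1024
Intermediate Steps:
(((-2 - 1*4) - 1*(-31)) + S(7))² = (((-2 - 1*4) - 1*(-31)) + 7)² = (((-2 - 4) + 31) + 7)² = ((-6 + 31) + 7)² = (25 + 7)² = 32² = 1024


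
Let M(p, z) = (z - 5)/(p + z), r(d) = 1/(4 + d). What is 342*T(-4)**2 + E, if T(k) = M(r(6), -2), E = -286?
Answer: 82766/19 ≈ 4356.1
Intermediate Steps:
M(p, z) = (-5 + z)/(p + z)
T(k) = 70/19 (T(k) = (-5 - 2)/(1/(4 + 6) - 2) = -7/(1/10 - 2) = -7/(-19/10) = -10/19*(-7) = 70/19)
342*T(-4)**2 + E = 342*(70/19)**2 - 286 = 342*(4900/361) - 286 = 88200/19 - 286 = 82766/19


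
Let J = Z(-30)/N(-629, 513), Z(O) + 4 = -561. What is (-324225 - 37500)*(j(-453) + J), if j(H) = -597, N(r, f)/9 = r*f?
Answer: 209046056919700/968031 ≈ 2.1595e+8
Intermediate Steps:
N(r, f) = 9*f*r (N(r, f) = 9*(r*f) = 9*(f*r) = 9*f*r)
Z(O) = -565 (Z(O) = -4 - 561 = -565)
J = 565/2904093 (J = -565/(9*513*(-629)) = -565/(-2904093) = -565*(-1/2904093) = 565/2904093 ≈ 0.00019455)
(-324225 - 37500)*(j(-453) + J) = (-324225 - 37500)*(-597 + 565/2904093) = -361725*(-1733742956/2904093) = 209046056919700/968031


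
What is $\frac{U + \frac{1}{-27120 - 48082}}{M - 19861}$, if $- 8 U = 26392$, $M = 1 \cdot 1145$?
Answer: $\frac{248091399}{1407480632} \approx 0.17627$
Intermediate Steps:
$M = 1145$
$U = -3299$ ($U = \left(- \frac{1}{8}\right) 26392 = -3299$)
$\frac{U + \frac{1}{-27120 - 48082}}{M - 19861} = \frac{-3299 + \frac{1}{-27120 - 48082}}{1145 - 19861} = \frac{-3299 + \frac{1}{-75202}}{-18716} = \left(-3299 - \frac{1}{75202}\right) \left(- \frac{1}{18716}\right) = \left(- \frac{248091399}{75202}\right) \left(- \frac{1}{18716}\right) = \frac{248091399}{1407480632}$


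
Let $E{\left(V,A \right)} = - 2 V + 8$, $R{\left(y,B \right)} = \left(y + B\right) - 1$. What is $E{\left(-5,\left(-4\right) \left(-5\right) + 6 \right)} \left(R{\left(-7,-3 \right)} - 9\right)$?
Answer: $-360$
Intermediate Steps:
$R{\left(y,B \right)} = -1 + B + y$ ($R{\left(y,B \right)} = \left(B + y\right) - 1 = -1 + B + y$)
$E{\left(V,A \right)} = 8 - 2 V$
$E{\left(-5,\left(-4\right) \left(-5\right) + 6 \right)} \left(R{\left(-7,-3 \right)} - 9\right) = \left(8 - -10\right) \left(\left(-1 - 3 - 7\right) - 9\right) = \left(8 + 10\right) \left(-11 - 9\right) = 18 \left(-20\right) = -360$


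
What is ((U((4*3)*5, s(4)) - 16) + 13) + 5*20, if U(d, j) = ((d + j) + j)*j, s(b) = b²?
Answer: 1569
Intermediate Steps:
U(d, j) = j*(d + 2*j) (U(d, j) = (d + 2*j)*j = j*(d + 2*j))
((U((4*3)*5, s(4)) - 16) + 13) + 5*20 = ((4²*((4*3)*5 + 2*4²) - 16) + 13) + 5*20 = ((16*(12*5 + 2*16) - 16) + 13) + 100 = ((16*(60 + 32) - 16) + 13) + 100 = ((16*92 - 16) + 13) + 100 = ((1472 - 16) + 13) + 100 = (1456 + 13) + 100 = 1469 + 100 = 1569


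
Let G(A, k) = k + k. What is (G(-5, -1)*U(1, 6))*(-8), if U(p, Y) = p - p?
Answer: 0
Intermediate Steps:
U(p, Y) = 0
G(A, k) = 2*k
(G(-5, -1)*U(1, 6))*(-8) = ((2*(-1))*0)*(-8) = -2*0*(-8) = 0*(-8) = 0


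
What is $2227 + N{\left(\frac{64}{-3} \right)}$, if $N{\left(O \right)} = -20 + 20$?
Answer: $2227$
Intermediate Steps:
$N{\left(O \right)} = 0$
$2227 + N{\left(\frac{64}{-3} \right)} = 2227 + 0 = 2227$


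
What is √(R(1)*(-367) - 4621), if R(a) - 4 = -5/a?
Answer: I*√4254 ≈ 65.223*I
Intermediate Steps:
R(a) = 4 - 5/a
√(R(1)*(-367) - 4621) = √((4 - 5/1)*(-367) - 4621) = √((4 - 5*1)*(-367) - 4621) = √((4 - 5)*(-367) - 4621) = √(-1*(-367) - 4621) = √(367 - 4621) = √(-4254) = I*√4254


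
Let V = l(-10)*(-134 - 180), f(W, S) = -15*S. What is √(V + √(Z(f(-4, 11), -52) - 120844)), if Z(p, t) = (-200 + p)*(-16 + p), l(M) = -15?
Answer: √(4710 + I*√54779) ≈ 68.651 + 1.705*I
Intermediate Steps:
V = 4710 (V = -15*(-134 - 180) = -15*(-314) = 4710)
√(V + √(Z(f(-4, 11), -52) - 120844)) = √(4710 + √((3200 + (-15*11)² - (-3240)*11) - 120844)) = √(4710 + √((3200 + (-165)² - 216*(-165)) - 120844)) = √(4710 + √((3200 + 27225 + 35640) - 120844)) = √(4710 + √(66065 - 120844)) = √(4710 + √(-54779)) = √(4710 + I*√54779)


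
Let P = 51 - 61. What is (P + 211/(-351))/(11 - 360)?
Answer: 3721/122499 ≈ 0.030376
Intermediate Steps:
P = -10
(P + 211/(-351))/(11 - 360) = (-10 + 211/(-351))/(11 - 360) = (-10 + 211*(-1/351))/(-349) = (-10 - 211/351)*(-1/349) = -3721/351*(-1/349) = 3721/122499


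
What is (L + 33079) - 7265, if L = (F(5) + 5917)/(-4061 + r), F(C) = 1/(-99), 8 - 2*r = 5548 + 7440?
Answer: 26963402104/1044549 ≈ 25813.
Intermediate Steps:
r = -6490 (r = 4 - (5548 + 7440)/2 = 4 - ½*12988 = 4 - 6494 = -6490)
F(C) = -1/99
L = -585782/1044549 (L = (-1/99 + 5917)/(-4061 - 6490) = (585782/99)/(-10551) = (585782/99)*(-1/10551) = -585782/1044549 ≈ -0.56080)
(L + 33079) - 7265 = (-585782/1044549 + 33079) - 7265 = 34552050589/1044549 - 7265 = 26963402104/1044549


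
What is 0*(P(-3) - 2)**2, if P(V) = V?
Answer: 0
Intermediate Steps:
0*(P(-3) - 2)**2 = 0*(-3 - 2)**2 = 0*(-5)**2 = 0*25 = 0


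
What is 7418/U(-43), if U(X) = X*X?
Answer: 7418/1849 ≈ 4.0119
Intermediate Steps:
U(X) = X²
7418/U(-43) = 7418/((-43)²) = 7418/1849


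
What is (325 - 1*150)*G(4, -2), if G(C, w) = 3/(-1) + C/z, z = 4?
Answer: -350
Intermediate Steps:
G(C, w) = -3 + C/4 (G(C, w) = 3/(-1) + C/4 = 3*(-1) + C*(¼) = -3 + C/4)
(325 - 1*150)*G(4, -2) = (325 - 1*150)*(-3 + (¼)*4) = (325 - 150)*(-3 + 1) = 175*(-2) = -350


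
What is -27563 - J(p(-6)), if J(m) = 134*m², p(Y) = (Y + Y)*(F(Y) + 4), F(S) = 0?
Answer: -336299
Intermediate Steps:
p(Y) = 8*Y (p(Y) = (Y + Y)*(0 + 4) = (2*Y)*4 = 8*Y)
-27563 - J(p(-6)) = -27563 - 134*(8*(-6))² = -27563 - 134*(-48)² = -27563 - 134*2304 = -27563 - 1*308736 = -27563 - 308736 = -336299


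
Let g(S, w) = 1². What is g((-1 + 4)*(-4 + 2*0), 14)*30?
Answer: 30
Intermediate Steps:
g(S, w) = 1
g((-1 + 4)*(-4 + 2*0), 14)*30 = 1*30 = 30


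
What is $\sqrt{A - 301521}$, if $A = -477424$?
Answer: $i \sqrt{778945} \approx 882.58 i$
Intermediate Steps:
$\sqrt{A - 301521} = \sqrt{-477424 - 301521} = \sqrt{-778945} = i \sqrt{778945}$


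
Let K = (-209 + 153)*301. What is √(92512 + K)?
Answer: 14*√386 ≈ 275.06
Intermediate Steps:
K = -16856 (K = -56*301 = -16856)
√(92512 + K) = √(92512 - 16856) = √75656 = 14*√386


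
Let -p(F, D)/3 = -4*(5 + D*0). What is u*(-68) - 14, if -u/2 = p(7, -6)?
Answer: 8146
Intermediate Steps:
p(F, D) = 60 (p(F, D) = -(-12)*(5 + D*0) = -(-12)*(5 + 0) = -(-12)*5 = -3*(-20) = 60)
u = -120 (u = -2*60 = -120)
u*(-68) - 14 = -120*(-68) - 14 = 8160 - 14 = 8146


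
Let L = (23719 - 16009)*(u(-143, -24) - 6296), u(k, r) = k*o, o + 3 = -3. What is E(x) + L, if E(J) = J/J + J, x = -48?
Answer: -41927027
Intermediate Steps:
o = -6 (o = -3 - 3 = -6)
E(J) = 1 + J
u(k, r) = -6*k (u(k, r) = k*(-6) = -6*k)
L = -41926980 (L = (23719 - 16009)*(-6*(-143) - 6296) = 7710*(858 - 6296) = 7710*(-5438) = -41926980)
E(x) + L = (1 - 48) - 41926980 = -47 - 41926980 = -41927027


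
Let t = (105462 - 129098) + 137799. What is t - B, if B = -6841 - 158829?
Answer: 279833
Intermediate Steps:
B = -165670
t = 114163 (t = -23636 + 137799 = 114163)
t - B = 114163 - 1*(-165670) = 114163 + 165670 = 279833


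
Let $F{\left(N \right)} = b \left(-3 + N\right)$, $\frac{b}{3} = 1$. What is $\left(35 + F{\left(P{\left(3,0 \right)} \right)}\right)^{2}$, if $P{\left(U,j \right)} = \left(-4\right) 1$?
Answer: $196$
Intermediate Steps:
$b = 3$ ($b = 3 \cdot 1 = 3$)
$P{\left(U,j \right)} = -4$
$F{\left(N \right)} = -9 + 3 N$ ($F{\left(N \right)} = 3 \left(-3 + N\right) = -9 + 3 N$)
$\left(35 + F{\left(P{\left(3,0 \right)} \right)}\right)^{2} = \left(35 + \left(-9 + 3 \left(-4\right)\right)\right)^{2} = \left(35 - 21\right)^{2} = 14^{2} = 196$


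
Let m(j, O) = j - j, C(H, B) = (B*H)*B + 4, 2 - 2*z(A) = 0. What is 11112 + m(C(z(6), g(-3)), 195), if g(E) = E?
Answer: 11112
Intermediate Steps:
z(A) = 1 (z(A) = 1 - ½*0 = 1 + 0 = 1)
C(H, B) = 4 + H*B² (C(H, B) = H*B² + 4 = 4 + H*B²)
m(j, O) = 0
11112 + m(C(z(6), g(-3)), 195) = 11112 + 0 = 11112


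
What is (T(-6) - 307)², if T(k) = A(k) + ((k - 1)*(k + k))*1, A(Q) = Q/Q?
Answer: 49284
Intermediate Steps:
A(Q) = 1
T(k) = 1 + 2*k*(-1 + k) (T(k) = 1 + ((k - 1)*(k + k))*1 = 1 + ((-1 + k)*(2*k))*1 = 1 + (2*k*(-1 + k))*1 = 1 + 2*k*(-1 + k))
(T(-6) - 307)² = ((1 - 2*(-6) + 2*(-6)²) - 307)² = ((1 + 12 + 2*36) - 307)² = ((1 + 12 + 72) - 307)² = (85 - 307)² = (-222)² = 49284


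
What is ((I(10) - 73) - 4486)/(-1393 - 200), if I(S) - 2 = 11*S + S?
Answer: 493/177 ≈ 2.7853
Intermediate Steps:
I(S) = 2 + 12*S (I(S) = 2 + (11*S + S) = 2 + 12*S)
((I(10) - 73) - 4486)/(-1393 - 200) = (((2 + 12*10) - 73) - 4486)/(-1393 - 200) = (((2 + 120) - 73) - 4486)/(-1593) = ((122 - 73) - 4486)*(-1/1593) = (49 - 4486)*(-1/1593) = -4437*(-1/1593) = 493/177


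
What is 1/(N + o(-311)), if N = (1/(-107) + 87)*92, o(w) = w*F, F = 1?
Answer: 107/823059 ≈ 0.00013000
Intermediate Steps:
o(w) = w (o(w) = w*1 = w)
N = 856336/107 (N = (-1/107 + 87)*92 = (9308/107)*92 = 856336/107 ≈ 8003.1)
1/(N + o(-311)) = 1/(856336/107 - 311) = 1/(823059/107) = 107/823059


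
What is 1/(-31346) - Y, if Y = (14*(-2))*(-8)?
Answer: -7021505/31346 ≈ -224.00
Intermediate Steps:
Y = 224 (Y = -28*(-8) = 224)
1/(-31346) - Y = 1/(-31346) - 1*224 = -1/31346 - 224 = -7021505/31346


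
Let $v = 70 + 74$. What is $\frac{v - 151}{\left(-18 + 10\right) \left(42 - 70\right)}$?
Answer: $- \frac{1}{32} \approx -0.03125$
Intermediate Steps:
$v = 144$
$\frac{v - 151}{\left(-18 + 10\right) \left(42 - 70\right)} = \frac{144 - 151}{\left(-18 + 10\right) \left(42 - 70\right)} = \frac{1}{\left(-8\right) \left(-28\right)} \left(-7\right) = \frac{1}{224} \left(-7\right) = - \frac{1}{32}$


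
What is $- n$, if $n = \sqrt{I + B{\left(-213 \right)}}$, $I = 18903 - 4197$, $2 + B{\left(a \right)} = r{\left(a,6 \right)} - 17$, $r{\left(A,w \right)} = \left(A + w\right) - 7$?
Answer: $- \sqrt{14473} \approx -120.3$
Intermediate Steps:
$r{\left(A,w \right)} = -7 + A + w$
$B{\left(a \right)} = -20 + a$ ($B{\left(a \right)} = -2 + \left(\left(-7 + a + 6\right) - 17\right) = -2 + \left(\left(-1 + a\right) - 17\right) = -2 + \left(-18 + a\right) = -20 + a$)
$I = 14706$ ($I = 18903 - 4197 = 14706$)
$n = \sqrt{14473}$ ($n = \sqrt{14706 - 233} = \sqrt{14473} \approx 120.3$)
$- n = - \sqrt{14473}$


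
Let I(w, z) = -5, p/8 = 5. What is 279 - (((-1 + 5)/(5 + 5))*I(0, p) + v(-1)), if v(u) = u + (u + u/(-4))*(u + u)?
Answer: 561/2 ≈ 280.50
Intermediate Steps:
p = 40 (p = 8*5 = 40)
v(u) = u + 3*u²/2 (v(u) = u + (u + u*(-¼))*(2*u) = u + (u - u/4)*(2*u) = u + (3*u/4)*(2*u) = u + 3*u²/2)
279 - (((-1 + 5)/(5 + 5))*I(0, p) + v(-1)) = 279 - (((-1 + 5)/(5 + 5))*(-5) + (½)*(-1)*(2 + 3*(-1))) = 279 - ((4/10)*(-5) + (½)*(-1)*(2 - 3)) = 279 - ((4*(⅒))*(-5) + (½)*(-1)*(-1)) = 279 - ((⅖)*(-5) + ½) = 279 - (-2 + ½) = 279 - 1*(-3/2) = 279 + 3/2 = 561/2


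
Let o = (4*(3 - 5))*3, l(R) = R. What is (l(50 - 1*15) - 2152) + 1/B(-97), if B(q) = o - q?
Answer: -154540/73 ≈ -2117.0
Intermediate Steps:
o = -24 (o = (4*(-2))*3 = -8*3 = -24)
B(q) = -24 - q
(l(50 - 1*15) - 2152) + 1/B(-97) = ((50 - 1*15) - 2152) + 1/(-24 - 1*(-97)) = ((50 - 15) - 2152) + 1/(-24 + 97) = (35 - 2152) + 1/73 = -2117 + 1/73 = -154540/73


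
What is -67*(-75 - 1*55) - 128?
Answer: 8582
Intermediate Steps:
-67*(-75 - 1*55) - 128 = -67*(-75 - 55) - 128 = -67*(-130) - 128 = 8710 - 128 = 8582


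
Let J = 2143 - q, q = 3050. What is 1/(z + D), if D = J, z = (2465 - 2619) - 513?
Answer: -1/1574 ≈ -0.00063532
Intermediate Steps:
z = -667 (z = -154 - 513 = -667)
J = -907 (J = 2143 - 1*3050 = 2143 - 3050 = -907)
D = -907
1/(z + D) = 1/(-667 - 907) = 1/(-1574) = -1/1574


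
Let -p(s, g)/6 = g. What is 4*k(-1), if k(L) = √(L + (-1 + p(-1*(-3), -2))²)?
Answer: 8*√30 ≈ 43.818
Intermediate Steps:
p(s, g) = -6*g
k(L) = √(121 + L) (k(L) = √(L + (-1 - 6*(-2))²) = √(L + (-1 + 12)²) = √(L + 11²) = √(L + 121) = √(121 + L))
4*k(-1) = 4*√(121 - 1) = 4*√120 = 4*(2*√30) = 8*√30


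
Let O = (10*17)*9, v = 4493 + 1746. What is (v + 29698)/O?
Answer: 3993/170 ≈ 23.488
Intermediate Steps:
v = 6239
O = 1530 (O = 170*9 = 1530)
(v + 29698)/O = (6239 + 29698)/1530 = 35937*(1/1530) = 3993/170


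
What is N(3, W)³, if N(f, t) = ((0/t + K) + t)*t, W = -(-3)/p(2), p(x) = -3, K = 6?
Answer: -125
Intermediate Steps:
W = -1 (W = -(-3)/(-3) = -(-3)*(-1)/3 = -1*1 = -1)
N(f, t) = t*(6 + t) (N(f, t) = ((0/t + 6) + t)*t = ((0 + 6) + t)*t = (6 + t)*t = t*(6 + t))
N(3, W)³ = (-(6 - 1))³ = (-1*5)³ = (-5)³ = -125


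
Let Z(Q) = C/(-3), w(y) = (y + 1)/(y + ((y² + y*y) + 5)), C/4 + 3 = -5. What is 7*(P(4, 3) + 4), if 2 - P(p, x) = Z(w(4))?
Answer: -98/3 ≈ -32.667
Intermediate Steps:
C = -32 (C = -12 + 4*(-5) = -12 - 20 = -32)
w(y) = (1 + y)/(5 + y + 2*y²) (w(y) = (1 + y)/(y + ((y² + y²) + 5)) = (1 + y)/(y + (2*y² + 5)) = (1 + y)/(y + (5 + 2*y²)) = (1 + y)/(5 + y + 2*y²))
Z(Q) = 32/3 (Z(Q) = -32/(-3) = -32*(-⅓) = 32/3)
P(p, x) = -26/3 (P(p, x) = 2 - 1*32/3 = 2 - 32/3 = -26/3)
7*(P(4, 3) + 4) = 7*(-26/3 + 4) = 7*(-14/3) = -98/3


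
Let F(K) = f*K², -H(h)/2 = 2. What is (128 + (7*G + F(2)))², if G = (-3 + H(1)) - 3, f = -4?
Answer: 1764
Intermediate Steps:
H(h) = -4 (H(h) = -2*2 = -4)
F(K) = -4*K²
G = -10 (G = (-3 - 4) - 3 = -7 - 3 = -10)
(128 + (7*G + F(2)))² = (128 + (7*(-10) - 4*2²))² = (128 + (-70 - 4*4))² = (128 + (-70 - 16))² = (128 - 86)² = 42² = 1764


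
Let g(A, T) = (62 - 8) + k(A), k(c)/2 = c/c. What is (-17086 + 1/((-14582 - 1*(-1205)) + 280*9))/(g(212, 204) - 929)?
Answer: 1912399/97713 ≈ 19.572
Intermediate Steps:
k(c) = 2 (k(c) = 2*(c/c) = 2*1 = 2)
g(A, T) = 56 (g(A, T) = (62 - 8) + 2 = 54 + 2 = 56)
(-17086 + 1/((-14582 - 1*(-1205)) + 280*9))/(g(212, 204) - 929) = (-17086 + 1/((-14582 - 1*(-1205)) + 280*9))/(56 - 929) = (-17086 + 1/((-14582 + 1205) + 2520))/(-873) = (-17086 + 1/(-13377 + 2520))*(-1/873) = (-17086 + 1/(-10857))*(-1/873) = (-17086 - 1/10857)*(-1/873) = -185502703/10857*(-1/873) = 1912399/97713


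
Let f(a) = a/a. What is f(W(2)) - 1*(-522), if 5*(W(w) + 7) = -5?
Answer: 523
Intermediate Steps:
W(w) = -8 (W(w) = -7 + (⅕)*(-5) = -7 - 1 = -8)
f(a) = 1
f(W(2)) - 1*(-522) = 1 - 1*(-522) = 1 + 522 = 523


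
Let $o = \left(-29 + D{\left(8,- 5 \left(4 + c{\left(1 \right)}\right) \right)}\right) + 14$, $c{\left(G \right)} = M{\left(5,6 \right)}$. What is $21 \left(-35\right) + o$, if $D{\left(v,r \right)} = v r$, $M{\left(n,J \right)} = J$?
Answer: $-1150$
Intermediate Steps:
$c{\left(G \right)} = 6$
$D{\left(v,r \right)} = r v$
$o = -415$ ($o = \left(-29 + - 5 \left(4 + 6\right) 8\right) + 14 = \left(-29 + \left(-5\right) 10 \cdot 8\right) + 14 = \left(-29 - 400\right) + 14 = -429 + 14 = -415$)
$21 \left(-35\right) + o = 21 \left(-35\right) - 415 = -735 - 415 = -1150$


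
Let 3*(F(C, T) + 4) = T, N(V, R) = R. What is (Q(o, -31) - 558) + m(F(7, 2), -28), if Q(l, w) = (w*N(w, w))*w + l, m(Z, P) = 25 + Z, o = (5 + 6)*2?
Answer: -90916/3 ≈ -30305.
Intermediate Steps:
o = 22 (o = 11*2 = 22)
F(C, T) = -4 + T/3
Q(l, w) = l + w³ (Q(l, w) = (w*w)*w + l = w²*w + l = w³ + l = l + w³)
(Q(o, -31) - 558) + m(F(7, 2), -28) = ((22 + (-31)³) - 558) + (25 + (-4 + (⅓)*2)) = ((22 - 29791) - 558) + (25 + (-4 + ⅔)) = (-29769 - 558) + (25 - 10/3) = -30327 + 65/3 = -90916/3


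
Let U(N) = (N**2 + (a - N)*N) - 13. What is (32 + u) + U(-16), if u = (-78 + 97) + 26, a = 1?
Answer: 48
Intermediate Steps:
U(N) = -13 + N**2 + N*(1 - N) (U(N) = (N**2 + (1 - N)*N) - 13 = (N**2 + N*(1 - N)) - 13 = -13 + N**2 + N*(1 - N))
u = 45 (u = 19 + 26 = 45)
(32 + u) + U(-16) = (32 + 45) + (-13 - 16) = 77 - 29 = 48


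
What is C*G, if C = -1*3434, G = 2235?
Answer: -7674990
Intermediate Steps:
C = -3434
C*G = -3434*2235 = -7674990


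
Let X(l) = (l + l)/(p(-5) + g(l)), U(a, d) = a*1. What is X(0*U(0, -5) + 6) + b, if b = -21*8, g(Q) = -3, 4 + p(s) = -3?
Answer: -846/5 ≈ -169.20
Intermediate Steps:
p(s) = -7 (p(s) = -4 - 3 = -7)
U(a, d) = a
X(l) = -l/5 (X(l) = (l + l)/(-7 - 3) = (2*l)/(-10) = (2*l)*(-1/10) = -l/5)
b = -168
X(0*U(0, -5) + 6) + b = -(0*0 + 6)/5 - 168 = -(0 + 6)/5 - 168 = -1/5*6 - 168 = -6/5 - 168 = -846/5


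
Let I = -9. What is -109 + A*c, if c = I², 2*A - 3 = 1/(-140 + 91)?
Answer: 572/49 ≈ 11.673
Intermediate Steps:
A = 73/49 (A = 3/2 + 1/(2*(-140 + 91)) = 3/2 + (½)/(-49) = 3/2 + (½)*(-1/49) = 3/2 - 1/98 = 73/49 ≈ 1.4898)
c = 81 (c = (-9)² = 81)
-109 + A*c = -109 + (73/49)*81 = -109 + 5913/49 = 572/49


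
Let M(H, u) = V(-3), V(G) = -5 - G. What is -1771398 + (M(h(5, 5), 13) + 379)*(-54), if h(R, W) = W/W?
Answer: -1791756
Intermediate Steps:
h(R, W) = 1
M(H, u) = -2 (M(H, u) = -5 - 1*(-3) = -5 + 3 = -2)
-1771398 + (M(h(5, 5), 13) + 379)*(-54) = -1771398 + (-2 + 379)*(-54) = -1771398 + 377*(-54) = -1771398 - 20358 = -1791756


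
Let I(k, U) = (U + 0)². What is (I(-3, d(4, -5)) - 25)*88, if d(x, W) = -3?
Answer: -1408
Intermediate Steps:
I(k, U) = U²
(I(-3, d(4, -5)) - 25)*88 = ((-3)² - 25)*88 = (9 - 25)*88 = -16*88 = -1408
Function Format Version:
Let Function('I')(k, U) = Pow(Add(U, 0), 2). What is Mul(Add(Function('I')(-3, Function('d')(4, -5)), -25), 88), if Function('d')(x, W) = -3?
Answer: -1408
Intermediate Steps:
Function('I')(k, U) = Pow(U, 2)
Mul(Add(Function('I')(-3, Function('d')(4, -5)), -25), 88) = Mul(Add(Pow(-3, 2), -25), 88) = Mul(Add(9, -25), 88) = Mul(-16, 88) = -1408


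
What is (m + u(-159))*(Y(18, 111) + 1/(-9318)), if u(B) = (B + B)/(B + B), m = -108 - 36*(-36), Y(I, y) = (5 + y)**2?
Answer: 149080395323/9318 ≈ 1.5999e+7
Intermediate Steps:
m = 1188 (m = -108 + 1296 = 1188)
u(B) = 1 (u(B) = (2*B)/((2*B)) = (2*B)*(1/(2*B)) = 1)
(m + u(-159))*(Y(18, 111) + 1/(-9318)) = (1188 + 1)*((5 + 111)**2 + 1/(-9318)) = 1189*(116**2 - 1/9318) = 1189*(13456 - 1/9318) = 1189*(125383007/9318) = 149080395323/9318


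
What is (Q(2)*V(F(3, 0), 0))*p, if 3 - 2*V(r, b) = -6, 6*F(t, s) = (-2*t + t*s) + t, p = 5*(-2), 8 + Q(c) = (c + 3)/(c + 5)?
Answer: 2295/7 ≈ 327.86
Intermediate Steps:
Q(c) = -8 + (3 + c)/(5 + c) (Q(c) = -8 + (c + 3)/(c + 5) = -8 + (3 + c)/(5 + c))
p = -10
F(t, s) = -t/6 + s*t/6 (F(t, s) = ((-2*t + t*s) + t)/6 = ((-2*t + s*t) + t)/6 = (-t + s*t)/6 = -t/6 + s*t/6)
V(r, b) = 9/2 (V(r, b) = 3/2 - ½*(-6) = 3/2 + 3 = 9/2)
(Q(2)*V(F(3, 0), 0))*p = (((-37 - 7*2)/(5 + 2))*(9/2))*(-10) = (((-37 - 14)/7)*(9/2))*(-10) = (((⅐)*(-51))*(9/2))*(-10) = -51/7*9/2*(-10) = -459/14*(-10) = 2295/7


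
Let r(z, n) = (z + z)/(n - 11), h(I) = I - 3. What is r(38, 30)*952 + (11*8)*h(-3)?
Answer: 3280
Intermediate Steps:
h(I) = -3 + I
r(z, n) = 2*z/(-11 + n) (r(z, n) = (2*z)/(-11 + n) = 2*z/(-11 + n))
r(38, 30)*952 + (11*8)*h(-3) = (2*38/(-11 + 30))*952 + (11*8)*(-3 - 3) = (2*38/19)*952 + 88*(-6) = (2*38*(1/19))*952 - 528 = 4*952 - 528 = 3808 - 528 = 3280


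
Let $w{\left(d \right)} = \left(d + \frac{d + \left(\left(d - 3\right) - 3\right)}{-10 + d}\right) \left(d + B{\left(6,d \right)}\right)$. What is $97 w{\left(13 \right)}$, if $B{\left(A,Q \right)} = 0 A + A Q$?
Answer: $\frac{520793}{3} \approx 1.736 \cdot 10^{5}$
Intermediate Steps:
$B{\left(A,Q \right)} = A Q$ ($B{\left(A,Q \right)} = 0 + A Q = A Q$)
$w{\left(d \right)} = 7 d \left(d + \frac{-6 + 2 d}{-10 + d}\right)$ ($w{\left(d \right)} = \left(d + \frac{d + \left(\left(d - 3\right) - 3\right)}{-10 + d}\right) \left(d + 6 d\right) = \left(d + \frac{d + \left(\left(-3 + d\right) - 3\right)}{-10 + d}\right) 7 d = \left(d + \frac{d + \left(-6 + d\right)}{-10 + d}\right) 7 d = \left(d + \frac{-6 + 2 d}{-10 + d}\right) 7 d = 7 d \left(d + \frac{-6 + 2 d}{-10 + d}\right)$)
$97 w{\left(13 \right)} = 97 \cdot 7 \cdot 13 \frac{1}{-10 + 13} \left(-6 + 13^{2} - 104\right) = 97 \cdot 7 \cdot 13 \cdot \frac{1}{3} \left(-6 + 169 - 104\right) = 97 \cdot 7 \cdot 13 \cdot \frac{1}{3} \cdot 59 = 97 \cdot \frac{5369}{3} = \frac{520793}{3}$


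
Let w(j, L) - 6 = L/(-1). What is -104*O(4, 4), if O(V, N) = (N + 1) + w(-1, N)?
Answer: -728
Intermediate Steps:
w(j, L) = 6 - L (w(j, L) = 6 + L/(-1) = 6 + L*(-1) = 6 - L)
O(V, N) = 7 (O(V, N) = (N + 1) + (6 - N) = (1 + N) + (6 - N) = 7)
-104*O(4, 4) = -104*7 = -728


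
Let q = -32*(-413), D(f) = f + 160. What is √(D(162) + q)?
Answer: √13538 ≈ 116.35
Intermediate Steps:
D(f) = 160 + f
q = 13216
√(D(162) + q) = √((160 + 162) + 13216) = √(322 + 13216) = √13538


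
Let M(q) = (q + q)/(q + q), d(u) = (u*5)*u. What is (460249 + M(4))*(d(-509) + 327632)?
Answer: 747002779250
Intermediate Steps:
d(u) = 5*u² (d(u) = (5*u)*u = 5*u²)
M(q) = 1 (M(q) = (2*q)/((2*q)) = (2*q)*(1/(2*q)) = 1)
(460249 + M(4))*(d(-509) + 327632) = (460249 + 1)*(5*(-509)² + 327632) = 460250*(5*259081 + 327632) = 460250*(1295405 + 327632) = 460250*1623037 = 747002779250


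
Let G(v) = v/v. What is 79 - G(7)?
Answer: 78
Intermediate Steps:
G(v) = 1
79 - G(7) = 79 - 1*1 = 79 - 1 = 78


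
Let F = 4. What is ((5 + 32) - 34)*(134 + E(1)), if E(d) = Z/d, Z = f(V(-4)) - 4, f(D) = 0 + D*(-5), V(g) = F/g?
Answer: 405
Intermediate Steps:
V(g) = 4/g
f(D) = -5*D (f(D) = 0 - 5*D = -5*D)
Z = 1 (Z = -20/(-4) - 4 = -20*(-1)/4 - 4 = -5*(-1) - 4 = 5 - 4 = 1)
E(d) = 1/d
((5 + 32) - 34)*(134 + E(1)) = ((5 + 32) - 34)*(134 + 1/1) = (37 - 34)*(134 + 1) = 3*135 = 405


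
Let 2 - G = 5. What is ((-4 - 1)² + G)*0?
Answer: 0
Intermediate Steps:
G = -3 (G = 2 - 1*5 = 2 - 5 = -3)
((-4 - 1)² + G)*0 = ((-4 - 1)² - 3)*0 = ((-5)² - 3)*0 = (25 - 3)*0 = 22*0 = 0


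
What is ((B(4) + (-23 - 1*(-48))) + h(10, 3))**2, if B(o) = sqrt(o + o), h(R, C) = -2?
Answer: 537 + 92*sqrt(2) ≈ 667.11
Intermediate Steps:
B(o) = sqrt(2)*sqrt(o) (B(o) = sqrt(2*o) = sqrt(2)*sqrt(o))
((B(4) + (-23 - 1*(-48))) + h(10, 3))**2 = ((sqrt(2)*sqrt(4) + (-23 - 1*(-48))) - 2)**2 = ((sqrt(2)*2 + (-23 + 48)) - 2)**2 = ((2*sqrt(2) + 25) - 2)**2 = ((25 + 2*sqrt(2)) - 2)**2 = (23 + 2*sqrt(2))**2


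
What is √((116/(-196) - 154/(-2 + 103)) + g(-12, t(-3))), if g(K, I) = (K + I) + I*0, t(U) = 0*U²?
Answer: I*√7056163/707 ≈ 3.7572*I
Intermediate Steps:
t(U) = 0
g(K, I) = I + K (g(K, I) = (I + K) + 0 = I + K)
√((116/(-196) - 154/(-2 + 103)) + g(-12, t(-3))) = √((116/(-196) - 154/(-2 + 103)) + (0 - 12)) = √((116*(-1/196) - 154/101) - 12) = √((-29/49 - 154*1/101) - 12) = √((-29/49 - 154/101) - 12) = √(-10475/4949 - 12) = √(-69863/4949) = I*√7056163/707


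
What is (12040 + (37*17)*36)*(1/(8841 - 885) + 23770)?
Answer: 126139118707/153 ≈ 8.2444e+8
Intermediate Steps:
(12040 + (37*17)*36)*(1/(8841 - 885) + 23770) = (12040 + 629*36)*(1/7956 + 23770) = (12040 + 22644)*(1/7956 + 23770) = 34684*(189114121/7956) = 126139118707/153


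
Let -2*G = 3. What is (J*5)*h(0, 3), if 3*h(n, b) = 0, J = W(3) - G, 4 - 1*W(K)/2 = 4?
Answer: 0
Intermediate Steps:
G = -3/2 (G = -½*3 = -3/2 ≈ -1.5000)
W(K) = 0 (W(K) = 8 - 2*4 = 8 - 8 = 0)
J = 3/2 (J = 0 - 1*(-3/2) = 0 + 3/2 = 3/2 ≈ 1.5000)
h(n, b) = 0 (h(n, b) = (⅓)*0 = 0)
(J*5)*h(0, 3) = ((3/2)*5)*0 = (15/2)*0 = 0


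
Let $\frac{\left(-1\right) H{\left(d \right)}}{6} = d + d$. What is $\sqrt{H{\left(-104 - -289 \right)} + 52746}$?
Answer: $3 \sqrt{5614} \approx 224.78$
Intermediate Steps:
$H{\left(d \right)} = - 12 d$ ($H{\left(d \right)} = - 6 \left(d + d\right) = - 6 \cdot 2 d = - 12 d$)
$\sqrt{H{\left(-104 - -289 \right)} + 52746} = \sqrt{- 12 \left(-104 - -289\right) + 52746} = \sqrt{- 12 \left(-104 + 289\right) + 52746} = \sqrt{\left(-12\right) 185 + 52746} = \sqrt{-2220 + 52746} = \sqrt{50526} = 3 \sqrt{5614}$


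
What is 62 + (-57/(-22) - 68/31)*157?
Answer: 84831/682 ≈ 124.39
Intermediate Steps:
62 + (-57/(-22) - 68/31)*157 = 62 + (-57*(-1/22) - 68*1/31)*157 = 62 + (57/22 - 68/31)*157 = 62 + (271/682)*157 = 62 + 42547/682 = 84831/682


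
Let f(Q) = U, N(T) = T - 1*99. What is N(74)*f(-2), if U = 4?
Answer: -100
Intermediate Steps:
N(T) = -99 + T (N(T) = T - 99 = -99 + T)
f(Q) = 4
N(74)*f(-2) = (-99 + 74)*4 = -25*4 = -100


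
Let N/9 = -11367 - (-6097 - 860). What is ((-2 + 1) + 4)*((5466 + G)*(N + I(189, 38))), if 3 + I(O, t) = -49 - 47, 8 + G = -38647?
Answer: 3961671363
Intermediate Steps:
G = -38655 (G = -8 - 38647 = -38655)
I(O, t) = -99 (I(O, t) = -3 + (-49 - 47) = -3 - 96 = -99)
N = -39690 (N = 9*(-11367 - (-6097 - 860)) = 9*(-11367 - 1*(-6957)) = 9*(-11367 + 6957) = 9*(-4410) = -39690)
((-2 + 1) + 4)*((5466 + G)*(N + I(189, 38))) = ((-2 + 1) + 4)*((5466 - 38655)*(-39690 - 99)) = (-1 + 4)*(-33189*(-39789)) = 3*1320557121 = 3961671363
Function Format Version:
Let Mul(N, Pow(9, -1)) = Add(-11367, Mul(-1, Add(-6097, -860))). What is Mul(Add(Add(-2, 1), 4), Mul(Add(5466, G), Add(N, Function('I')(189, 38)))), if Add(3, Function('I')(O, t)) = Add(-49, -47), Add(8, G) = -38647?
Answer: 3961671363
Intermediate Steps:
G = -38655 (G = Add(-8, -38647) = -38655)
Function('I')(O, t) = -99 (Function('I')(O, t) = Add(-3, Add(-49, -47)) = Add(-3, -96) = -99)
N = -39690 (N = Mul(9, Add(-11367, Mul(-1, Add(-6097, -860)))) = Mul(9, Add(-11367, Mul(-1, -6957))) = Mul(9, Add(-11367, 6957)) = Mul(9, -4410) = -39690)
Mul(Add(Add(-2, 1), 4), Mul(Add(5466, G), Add(N, Function('I')(189, 38)))) = Mul(Add(Add(-2, 1), 4), Mul(Add(5466, -38655), Add(-39690, -99))) = Mul(Add(-1, 4), Mul(-33189, -39789)) = Mul(3, 1320557121) = 3961671363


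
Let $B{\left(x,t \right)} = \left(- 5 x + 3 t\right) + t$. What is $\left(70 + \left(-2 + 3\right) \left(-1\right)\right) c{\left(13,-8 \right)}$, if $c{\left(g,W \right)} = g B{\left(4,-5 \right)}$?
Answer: $-35880$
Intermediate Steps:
$B{\left(x,t \right)} = - 5 x + 4 t$
$c{\left(g,W \right)} = - 40 g$ ($c{\left(g,W \right)} = g \left(\left(-5\right) 4 + 4 \left(-5\right)\right) = g \left(-20 - 20\right) = g \left(-40\right) = - 40 g$)
$\left(70 + \left(-2 + 3\right) \left(-1\right)\right) c{\left(13,-8 \right)} = \left(70 + \left(-2 + 3\right) \left(-1\right)\right) \left(\left(-40\right) 13\right) = \left(70 + 1 \left(-1\right)\right) \left(-520\right) = \left(70 - 1\right) \left(-520\right) = 69 \left(-520\right) = -35880$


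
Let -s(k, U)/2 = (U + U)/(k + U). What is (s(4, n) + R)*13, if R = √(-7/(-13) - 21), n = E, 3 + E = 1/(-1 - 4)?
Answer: 208 + I*√3458 ≈ 208.0 + 58.805*I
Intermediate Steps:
E = -16/5 (E = -3 + 1/(-1 - 4) = -3 + 1/(-5) = -3 - ⅕ = -16/5 ≈ -3.2000)
n = -16/5 ≈ -3.2000
s(k, U) = -4*U/(U + k) (s(k, U) = -2*(U + U)/(k + U) = -2*2*U/(U + k) = -4*U/(U + k))
R = I*√3458/13 (R = √(-7*(-1/13) - 21) = √(7/13 - 21) = √(-266/13) = I*√3458/13 ≈ 4.5234*I)
(s(4, n) + R)*13 = (-4*(-16/5)/(-16/5 + 4) + I*√3458/13)*13 = (-4*(-16/5)/⅘ + I*√3458/13)*13 = (-4*(-16/5)*5/4 + I*√3458/13)*13 = (16 + I*√3458/13)*13 = 208 + I*√3458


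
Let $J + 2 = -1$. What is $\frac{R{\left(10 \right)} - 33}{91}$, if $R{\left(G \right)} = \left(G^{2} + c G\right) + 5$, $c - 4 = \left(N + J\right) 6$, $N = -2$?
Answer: $- \frac{188}{91} \approx -2.0659$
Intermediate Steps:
$J = -3$ ($J = -2 - 1 = -3$)
$c = -26$ ($c = 4 + \left(-2 - 3\right) 6 = 4 - 30 = -26$)
$R{\left(G \right)} = 5 + G^{2} - 26 G$ ($R{\left(G \right)} = \left(G^{2} - 26 G\right) + 5 = 5 + G^{2} - 26 G$)
$\frac{R{\left(10 \right)} - 33}{91} = \frac{\left(5 + 10^{2} - 260\right) - 33}{91} = \left(\left(5 + 100 - 260\right) - 33\right) \frac{1}{91} = \left(-155 - 33\right) \frac{1}{91} = \left(-188\right) \frac{1}{91} = - \frac{188}{91}$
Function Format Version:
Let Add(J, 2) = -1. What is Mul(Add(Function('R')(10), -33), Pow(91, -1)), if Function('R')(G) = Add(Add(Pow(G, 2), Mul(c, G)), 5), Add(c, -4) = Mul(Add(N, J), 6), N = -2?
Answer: Rational(-188, 91) ≈ -2.0659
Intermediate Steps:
J = -3 (J = Add(-2, -1) = -3)
c = -26 (c = Add(4, Mul(Add(-2, -3), 6)) = Add(4, Mul(-5, 6)) = Add(4, -30) = -26)
Function('R')(G) = Add(5, Pow(G, 2), Mul(-26, G)) (Function('R')(G) = Add(Add(Pow(G, 2), Mul(-26, G)), 5) = Add(5, Pow(G, 2), Mul(-26, G)))
Mul(Add(Function('R')(10), -33), Pow(91, -1)) = Mul(Add(Add(5, Pow(10, 2), Mul(-26, 10)), -33), Pow(91, -1)) = Mul(Add(Add(5, 100, -260), -33), Rational(1, 91)) = Mul(Add(-155, -33), Rational(1, 91)) = Mul(-188, Rational(1, 91)) = Rational(-188, 91)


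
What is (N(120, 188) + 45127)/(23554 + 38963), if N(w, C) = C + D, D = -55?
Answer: 45260/62517 ≈ 0.72396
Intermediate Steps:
N(w, C) = -55 + C (N(w, C) = C - 55 = -55 + C)
(N(120, 188) + 45127)/(23554 + 38963) = ((-55 + 188) + 45127)/(23554 + 38963) = (133 + 45127)/62517 = 45260*(1/62517) = 45260/62517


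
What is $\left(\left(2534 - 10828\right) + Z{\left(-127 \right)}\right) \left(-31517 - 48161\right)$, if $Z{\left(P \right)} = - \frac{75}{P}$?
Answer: $\frac{83921889314}{127} \approx 6.608 \cdot 10^{8}$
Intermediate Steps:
$\left(\left(2534 - 10828\right) + Z{\left(-127 \right)}\right) \left(-31517 - 48161\right) = \left(\left(2534 - 10828\right) - \frac{75}{-127}\right) \left(-31517 - 48161\right) = \left(\left(2534 - 10828\right) - - \frac{75}{127}\right) \left(-79678\right) = \left(-8294 + \frac{75}{127}\right) \left(-79678\right) = \left(- \frac{1053263}{127}\right) \left(-79678\right) = \frac{83921889314}{127}$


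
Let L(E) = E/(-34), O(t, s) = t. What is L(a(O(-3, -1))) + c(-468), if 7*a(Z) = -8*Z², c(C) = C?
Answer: -55656/119 ≈ -467.70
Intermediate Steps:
a(Z) = -8*Z²/7 (a(Z) = (-8*Z²)/7 = -8*Z²/7)
L(E) = -E/34 (L(E) = E*(-1/34) = -E/34)
L(a(O(-3, -1))) + c(-468) = -(-4)*(-3)²/119 - 468 = -(-4)*9/119 - 468 = -1/34*(-72/7) - 468 = 36/119 - 468 = -55656/119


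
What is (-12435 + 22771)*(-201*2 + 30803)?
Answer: 314224736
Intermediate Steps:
(-12435 + 22771)*(-201*2 + 30803) = 10336*(-402 + 30803) = 10336*30401 = 314224736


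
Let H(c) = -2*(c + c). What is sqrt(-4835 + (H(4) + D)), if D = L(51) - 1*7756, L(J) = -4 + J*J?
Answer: I*sqrt(10010) ≈ 100.05*I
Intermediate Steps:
L(J) = -4 + J**2
H(c) = -4*c
D = -5159 (D = (-4 + 51**2) - 1*7756 = (-4 + 2601) - 7756 = 2597 - 7756 = -5159)
sqrt(-4835 + (H(4) + D)) = sqrt(-4835 + (-4*4 - 5159)) = sqrt(-4835 + (-16 - 5159)) = sqrt(-4835 - 5175) = sqrt(-10010) = I*sqrt(10010)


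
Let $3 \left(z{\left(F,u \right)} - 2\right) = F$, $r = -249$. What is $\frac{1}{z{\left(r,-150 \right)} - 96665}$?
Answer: $- \frac{1}{96746} \approx -1.0336 \cdot 10^{-5}$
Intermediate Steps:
$z{\left(F,u \right)} = 2 + \frac{F}{3}$
$\frac{1}{z{\left(r,-150 \right)} - 96665} = \frac{1}{\left(2 + \frac{1}{3} \left(-249\right)\right) - 96665} = \frac{1}{\left(2 - 83\right) - 96665} = \frac{1}{-81 - 96665} = \frac{1}{-96746} = - \frac{1}{96746}$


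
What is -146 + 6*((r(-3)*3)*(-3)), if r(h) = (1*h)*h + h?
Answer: -470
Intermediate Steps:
r(h) = h + h**2 (r(h) = h*h + h = h**2 + h = h + h**2)
-146 + 6*((r(-3)*3)*(-3)) = -146 + 6*((-3*(1 - 3)*3)*(-3)) = -146 + 6*((-3*(-2)*3)*(-3)) = -146 + 6*((6*3)*(-3)) = -146 + 6*(18*(-3)) = -146 + 6*(-54) = -146 - 324 = -470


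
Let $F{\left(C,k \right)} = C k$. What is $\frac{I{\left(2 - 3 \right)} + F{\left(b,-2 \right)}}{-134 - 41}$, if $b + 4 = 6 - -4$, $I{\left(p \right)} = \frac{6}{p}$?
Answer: $\frac{18}{175} \approx 0.10286$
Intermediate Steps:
$b = 6$ ($b = -4 + \left(6 - -4\right) = -4 + \left(6 + 4\right) = -4 + 10 = 6$)
$\frac{I{\left(2 - 3 \right)} + F{\left(b,-2 \right)}}{-134 - 41} = \frac{\frac{6}{2 - 3} + 6 \left(-2\right)}{-134 - 41} = \frac{\frac{6}{2 - 3} - 12}{-175} = - \frac{\frac{6}{-1} - 12}{175} = - \frac{6 \left(-1\right) - 12}{175} = - \frac{-6 - 12}{175} = \left(- \frac{1}{175}\right) \left(-18\right) = \frac{18}{175}$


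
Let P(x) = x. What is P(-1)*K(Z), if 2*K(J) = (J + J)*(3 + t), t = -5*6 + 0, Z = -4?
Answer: -108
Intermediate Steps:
t = -30 (t = -30 + 0 = -30)
K(J) = -27*J (K(J) = ((J + J)*(3 - 30))/2 = ((2*J)*(-27))/2 = (-54*J)/2 = -27*J)
P(-1)*K(Z) = -(-27)*(-4) = -1*108 = -108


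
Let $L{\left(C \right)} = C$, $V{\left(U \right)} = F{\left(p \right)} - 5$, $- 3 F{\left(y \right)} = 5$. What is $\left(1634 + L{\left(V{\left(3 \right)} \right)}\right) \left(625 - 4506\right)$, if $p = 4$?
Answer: $- \frac{18947042}{3} \approx -6.3157 \cdot 10^{6}$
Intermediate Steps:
$F{\left(y \right)} = - \frac{5}{3}$ ($F{\left(y \right)} = \left(- \frac{1}{3}\right) 5 = - \frac{5}{3}$)
$V{\left(U \right)} = - \frac{20}{3}$ ($V{\left(U \right)} = - \frac{5}{3} - 5 = - \frac{20}{3}$)
$\left(1634 + L{\left(V{\left(3 \right)} \right)}\right) \left(625 - 4506\right) = \left(1634 - \frac{20}{3}\right) \left(625 - 4506\right) = \frac{4882}{3} \left(-3881\right) = - \frac{18947042}{3}$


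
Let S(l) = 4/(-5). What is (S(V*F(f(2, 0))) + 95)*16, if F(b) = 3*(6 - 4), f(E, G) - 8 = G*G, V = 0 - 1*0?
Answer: 7536/5 ≈ 1507.2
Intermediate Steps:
V = 0 (V = 0 + 0 = 0)
f(E, G) = 8 + G² (f(E, G) = 8 + G*G = 8 + G²)
F(b) = 6 (F(b) = 3*2 = 6)
S(l) = -⅘ (S(l) = 4*(-⅕) = -⅘)
(S(V*F(f(2, 0))) + 95)*16 = (-⅘ + 95)*16 = (471/5)*16 = 7536/5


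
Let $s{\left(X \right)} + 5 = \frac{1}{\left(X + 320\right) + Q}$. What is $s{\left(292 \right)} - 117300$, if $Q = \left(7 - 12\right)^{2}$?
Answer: $- \frac{74723284}{637} \approx -1.1731 \cdot 10^{5}$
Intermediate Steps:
$Q = 25$ ($Q = \left(-5\right)^{2} = 25$)
$s{\left(X \right)} = -5 + \frac{1}{345 + X}$ ($s{\left(X \right)} = -5 + \frac{1}{\left(X + 320\right) + 25} = -5 + \frac{1}{\left(320 + X\right) + 25} = -5 + \frac{1}{345 + X}$)
$s{\left(292 \right)} - 117300 = \frac{-1724 - 1460}{345 + 292} - 117300 = \frac{-1724 - 1460}{637} - 117300 = \frac{1}{637} \left(-3184\right) - 117300 = - \frac{3184}{637} - 117300 = - \frac{74723284}{637}$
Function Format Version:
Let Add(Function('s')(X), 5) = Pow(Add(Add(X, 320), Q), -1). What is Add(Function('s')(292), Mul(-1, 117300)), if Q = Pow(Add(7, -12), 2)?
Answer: Rational(-74723284, 637) ≈ -1.1731e+5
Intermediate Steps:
Q = 25 (Q = Pow(-5, 2) = 25)
Function('s')(X) = Add(-5, Pow(Add(345, X), -1)) (Function('s')(X) = Add(-5, Pow(Add(Add(X, 320), 25), -1)) = Add(-5, Pow(Add(Add(320, X), 25), -1)) = Add(-5, Pow(Add(345, X), -1)))
Add(Function('s')(292), Mul(-1, 117300)) = Add(Mul(Pow(Add(345, 292), -1), Add(-1724, Mul(-5, 292))), Mul(-1, 117300)) = Add(Mul(Pow(637, -1), Add(-1724, -1460)), -117300) = Add(Mul(Rational(1, 637), -3184), -117300) = Add(Rational(-3184, 637), -117300) = Rational(-74723284, 637)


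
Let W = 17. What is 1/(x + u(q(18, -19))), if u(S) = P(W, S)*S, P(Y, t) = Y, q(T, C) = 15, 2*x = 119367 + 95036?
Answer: 2/214913 ≈ 9.3061e-6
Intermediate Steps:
x = 214403/2 (x = (119367 + 95036)/2 = (1/2)*214403 = 214403/2 ≈ 1.0720e+5)
u(S) = 17*S
1/(x + u(q(18, -19))) = 1/(214403/2 + 17*15) = 1/(214403/2 + 255) = 1/(214913/2) = 2/214913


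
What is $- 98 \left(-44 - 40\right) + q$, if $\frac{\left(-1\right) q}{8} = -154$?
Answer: $9464$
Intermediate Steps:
$q = 1232$ ($q = \left(-8\right) \left(-154\right) = 1232$)
$- 98 \left(-44 - 40\right) + q = - 98 \left(-44 - 40\right) + 1232 = \left(-98\right) \left(-84\right) + 1232 = 8232 + 1232 = 9464$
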